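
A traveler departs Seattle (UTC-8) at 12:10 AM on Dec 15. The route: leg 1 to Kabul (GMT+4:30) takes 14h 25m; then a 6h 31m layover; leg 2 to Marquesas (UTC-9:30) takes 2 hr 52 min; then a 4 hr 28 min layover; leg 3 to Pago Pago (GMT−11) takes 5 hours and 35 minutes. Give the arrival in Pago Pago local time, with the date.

7:01 AM on December 16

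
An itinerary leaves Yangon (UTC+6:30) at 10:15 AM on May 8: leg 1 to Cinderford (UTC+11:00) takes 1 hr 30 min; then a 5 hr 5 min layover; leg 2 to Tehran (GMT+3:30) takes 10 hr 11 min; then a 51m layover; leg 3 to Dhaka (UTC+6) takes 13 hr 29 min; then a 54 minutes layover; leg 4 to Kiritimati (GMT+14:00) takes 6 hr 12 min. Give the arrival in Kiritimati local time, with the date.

Convert departure to UTC: 10:15 AM − 6:30 = 3:45 AM UTC on May 8.
Add 1 hour 30 minutes leg 1 → 5:15 AM UTC.
Add 5 hours and 5 minutes layover in Cinderford → 10:20 AM UTC.
Add 10 hours and 11 minutes leg 2 → 8:31 PM UTC.
Add 51 minutes layover in Tehran → 9:22 PM UTC.
Add 13 hours and 29 minutes leg 3 → 10:51 AM UTC (May 9).
Add 54 minutes layover in Dhaka → 11:45 AM UTC.
Add 6 hours and 12 minutes leg 4 → 5:57 PM UTC.
Kiritimati is UTC+14:00, so local arrival = 5:57 PM + 14:00 = 7:57 AM on May 10.

7:57 AM on May 10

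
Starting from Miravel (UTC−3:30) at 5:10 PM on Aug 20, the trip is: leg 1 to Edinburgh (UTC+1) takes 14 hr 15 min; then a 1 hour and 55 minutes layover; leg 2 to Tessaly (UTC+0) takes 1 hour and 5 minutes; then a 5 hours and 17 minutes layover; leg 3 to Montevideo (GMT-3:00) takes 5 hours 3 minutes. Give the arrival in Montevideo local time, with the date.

Convert departure to UTC: 5:10 PM + 3:30 = 8:40 PM UTC on Aug 20.
Add 14 hours 15 minutes leg 1 → 10:55 AM UTC (Aug 21).
Add 1 hour and 55 minutes layover in Edinburgh → 12:50 PM UTC.
Add 1 hour and 5 minutes leg 2 → 1:55 PM UTC.
Add 5 hours 17 minutes layover in Tessaly → 7:12 PM UTC.
Add 5 hours 3 minutes leg 3 → 12:15 AM UTC (Aug 22).
Montevideo is UTC−3:00, so local arrival = 12:15 AM − 3:00 = 9:15 PM on Aug 21.

9:15 PM on August 21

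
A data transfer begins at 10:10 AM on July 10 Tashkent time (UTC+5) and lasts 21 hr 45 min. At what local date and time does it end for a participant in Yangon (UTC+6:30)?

9:25 AM on July 11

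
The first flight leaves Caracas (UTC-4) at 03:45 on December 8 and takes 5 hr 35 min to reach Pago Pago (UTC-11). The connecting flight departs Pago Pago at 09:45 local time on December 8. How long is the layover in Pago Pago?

Convert departure to UTC: 03:45 + 4:00 = 07:45 UTC on Dec 8.
Add 5 hours and 35 minutes flight time → 13:20 UTC.
Pago Pago is UTC−11:00, so local arrival = 13:20 − 11:00 = 02:20 on Dec 8.
Layover = 09:45 − 02:20 = 7 hours 25 minutes.

7 hours 25 minutes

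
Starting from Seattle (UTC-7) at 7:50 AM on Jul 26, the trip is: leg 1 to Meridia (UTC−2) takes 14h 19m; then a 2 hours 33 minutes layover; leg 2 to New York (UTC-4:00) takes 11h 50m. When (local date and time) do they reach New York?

Convert departure to UTC: 7:50 AM + 7:00 = 2:50 PM UTC on Jul 26.
Add 14 hours and 19 minutes leg 1 → 5:09 AM UTC (Jul 27).
Add 2 hours 33 minutes layover in Meridia → 7:42 AM UTC.
Add 11 hours 50 minutes leg 2 → 7:32 PM UTC.
New York is UTC−4:00, so local arrival = 7:32 PM − 4:00 = 3:32 PM on Jul 27.

3:32 PM on July 27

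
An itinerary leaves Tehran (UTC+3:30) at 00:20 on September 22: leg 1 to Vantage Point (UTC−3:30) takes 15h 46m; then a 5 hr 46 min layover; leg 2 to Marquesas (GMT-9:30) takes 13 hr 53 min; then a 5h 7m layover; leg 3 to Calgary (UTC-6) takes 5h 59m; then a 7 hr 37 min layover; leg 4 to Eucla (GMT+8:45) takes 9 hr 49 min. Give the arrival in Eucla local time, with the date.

Convert departure to UTC: 00:20 − 3:30 = 20:50 UTC on Sep 21.
Add 15 hours 46 minutes leg 1 → 12:36 UTC (Sep 22).
Add 5 hours and 46 minutes layover in Vantage Point → 18:22 UTC.
Add 13 hours 53 minutes leg 2 → 08:15 UTC (Sep 23).
Add 5 hours and 7 minutes layover in Marquesas → 13:22 UTC.
Add 5 hours 59 minutes leg 3 → 19:21 UTC.
Add 7 hours 37 minutes layover in Calgary → 02:58 UTC (Sep 24).
Add 9 hours and 49 minutes leg 4 → 12:47 UTC.
Eucla is UTC+8:45, so local arrival = 12:47 + 8:45 = 21:32 on Sep 24.

21:32 on Sep 24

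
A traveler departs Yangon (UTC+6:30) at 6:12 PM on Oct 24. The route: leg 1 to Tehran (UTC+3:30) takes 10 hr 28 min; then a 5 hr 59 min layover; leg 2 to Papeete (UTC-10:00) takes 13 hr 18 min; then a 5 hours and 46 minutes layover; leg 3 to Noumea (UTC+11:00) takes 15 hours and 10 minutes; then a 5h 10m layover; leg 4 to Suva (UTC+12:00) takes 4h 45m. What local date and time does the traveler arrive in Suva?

Convert departure to UTC: 6:12 PM − 6:30 = 11:42 AM UTC on Oct 24.
Add 10 hours and 28 minutes leg 1 → 10:10 PM UTC.
Add 5 hours and 59 minutes layover in Tehran → 4:09 AM UTC (Oct 25).
Add 13 hours and 18 minutes leg 2 → 5:27 PM UTC.
Add 5 hours and 46 minutes layover in Papeete → 11:13 PM UTC.
Add 15 hours 10 minutes leg 3 → 2:23 PM UTC (Oct 26).
Add 5 hours 10 minutes layover in Noumea → 7:33 PM UTC.
Add 4 hours and 45 minutes leg 4 → 12:18 AM UTC (Oct 27).
Suva is UTC+12:00, so local arrival = 12:18 AM + 12:00 = 12:18 PM on Oct 27.

12:18 PM on October 27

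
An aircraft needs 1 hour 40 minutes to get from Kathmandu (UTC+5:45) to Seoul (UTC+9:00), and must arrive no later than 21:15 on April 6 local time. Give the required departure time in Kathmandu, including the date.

16:20 on Apr 6

Target arrival in UTC: 21:15 − 9:00 = 12:15 on Apr 6.
Subtract 1 hour and 40 minutes → departure 10:35 UTC on Apr 6.
Kathmandu is UTC+5:45: 10:35 + 5:45 = 16:20 on Apr 6.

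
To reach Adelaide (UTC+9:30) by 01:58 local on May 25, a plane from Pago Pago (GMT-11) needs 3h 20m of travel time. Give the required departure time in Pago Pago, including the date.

02:08 on May 24

Target arrival in UTC: 01:58 − 9:30 = 16:28 on May 24.
Subtract 3 hours 20 minutes → departure 13:08 UTC on May 24.
Pago Pago is UTC−11:00: 13:08 − 11:00 = 02:08 on May 24.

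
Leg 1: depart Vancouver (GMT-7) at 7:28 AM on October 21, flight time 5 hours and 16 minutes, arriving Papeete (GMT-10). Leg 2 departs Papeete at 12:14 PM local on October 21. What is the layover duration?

Convert departure to UTC: 7:28 AM + 7:00 = 2:28 PM UTC on Oct 21.
Add 5 hours and 16 minutes flight time → 7:44 PM UTC.
Papeete is UTC−10:00, so local arrival = 7:44 PM − 10:00 = 9:44 AM on Oct 21.
Layover = 12:14 PM − 9:44 AM = 2 hours 30 minutes.

2 hours 30 minutes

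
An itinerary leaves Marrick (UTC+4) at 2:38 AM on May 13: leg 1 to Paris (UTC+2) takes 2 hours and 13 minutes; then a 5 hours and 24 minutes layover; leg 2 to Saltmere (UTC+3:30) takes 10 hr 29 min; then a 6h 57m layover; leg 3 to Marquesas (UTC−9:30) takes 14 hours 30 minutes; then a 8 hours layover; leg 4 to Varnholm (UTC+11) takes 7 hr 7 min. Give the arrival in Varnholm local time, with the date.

Convert departure to UTC: 2:38 AM − 4:00 = 10:38 PM UTC on May 12.
Add 2 hours 13 minutes leg 1 → 12:51 AM UTC (May 13).
Add 5 hours and 24 minutes layover in Paris → 6:15 AM UTC.
Add 10 hours and 29 minutes leg 2 → 4:44 PM UTC.
Add 6 hours 57 minutes layover in Saltmere → 11:41 PM UTC.
Add 14 hours 30 minutes leg 3 → 2:11 PM UTC (May 14).
Add 8 hours layover in Marquesas → 10:11 PM UTC.
Add 7 hours and 7 minutes leg 4 → 5:18 AM UTC (May 15).
Varnholm is UTC+11:00, so local arrival = 5:18 AM + 11:00 = 4:18 PM on May 15.

4:18 PM on May 15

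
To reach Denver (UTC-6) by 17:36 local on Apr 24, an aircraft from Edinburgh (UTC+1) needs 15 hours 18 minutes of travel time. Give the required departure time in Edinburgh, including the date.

09:18 on Apr 24

Target arrival in UTC: 17:36 + 6:00 = 23:36 on Apr 24.
Subtract 15 hours and 18 minutes → departure 08:18 UTC on Apr 24.
Edinburgh is UTC+1:00: 08:18 + 1:00 = 09:18 on Apr 24.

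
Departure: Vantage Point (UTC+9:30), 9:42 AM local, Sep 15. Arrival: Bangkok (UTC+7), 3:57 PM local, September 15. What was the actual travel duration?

Departure in UTC: 9:42 AM − 9:30 = 12:12 AM on Sep 15.
Arrival in UTC: 3:57 PM − 7:00 = 8:57 AM on Sep 15.
Elapsed = 8:57 AM − 12:12 AM = 8 hours 45 minutes.

8 hours 45 minutes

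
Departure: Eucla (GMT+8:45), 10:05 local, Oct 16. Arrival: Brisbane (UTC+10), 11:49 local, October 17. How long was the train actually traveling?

Departure in UTC: 10:05 − 8:45 = 01:20 on Oct 16.
Arrival in UTC: 11:49 − 10:00 = 01:49 on Oct 17.
Elapsed = 01:49 − 01:20 (+1 day) = 24 hours 29 minutes.

24 hours 29 minutes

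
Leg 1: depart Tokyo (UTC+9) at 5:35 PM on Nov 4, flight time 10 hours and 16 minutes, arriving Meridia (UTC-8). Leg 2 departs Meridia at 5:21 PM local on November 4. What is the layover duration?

Convert departure to UTC: 5:35 PM − 9:00 = 8:35 AM UTC on Nov 4.
Add 10 hours 16 minutes flight time → 6:51 PM UTC.
Meridia is UTC−8:00, so local arrival = 6:51 PM − 8:00 = 10:51 AM on Nov 4.
Layover = 5:21 PM − 10:51 AM = 6 hours 30 minutes.

6 hours 30 minutes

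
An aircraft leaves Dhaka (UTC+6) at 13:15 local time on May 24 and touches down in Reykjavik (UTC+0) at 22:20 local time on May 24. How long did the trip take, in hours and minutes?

Departure in UTC: 13:15 − 6:00 = 07:15 on May 24.
Arrival is already UTC: 22:20 on May 24.
Elapsed = 22:20 − 07:15 = 15 hours 5 minutes.

15 hours 5 minutes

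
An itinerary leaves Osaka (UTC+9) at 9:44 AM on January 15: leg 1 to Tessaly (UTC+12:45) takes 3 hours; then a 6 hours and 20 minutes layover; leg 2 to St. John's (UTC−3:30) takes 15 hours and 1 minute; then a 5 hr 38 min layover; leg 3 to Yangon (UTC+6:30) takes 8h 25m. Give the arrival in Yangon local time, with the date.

9:38 PM on January 16

Convert departure to UTC: 9:44 AM − 9:00 = 12:44 AM UTC on Jan 15.
Add 3 hours leg 1 → 3:44 AM UTC.
Add 6 hours 20 minutes layover in Tessaly → 10:04 AM UTC.
Add 15 hours and 1 minute leg 2 → 1:05 AM UTC (Jan 16).
Add 5 hours and 38 minutes layover in St. John's → 6:43 AM UTC.
Add 8 hours 25 minutes leg 3 → 3:08 PM UTC.
Yangon is UTC+6:30, so local arrival = 3:08 PM + 6:30 = 9:38 PM on Jan 16.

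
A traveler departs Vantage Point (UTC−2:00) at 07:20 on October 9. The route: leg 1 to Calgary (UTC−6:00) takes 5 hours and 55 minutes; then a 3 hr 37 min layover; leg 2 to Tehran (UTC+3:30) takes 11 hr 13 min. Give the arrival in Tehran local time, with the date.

09:35 on October 10

Convert departure to UTC: 07:20 + 2:00 = 09:20 UTC on Oct 9.
Add 5 hours and 55 minutes leg 1 → 15:15 UTC.
Add 3 hours and 37 minutes layover in Calgary → 18:52 UTC.
Add 11 hours and 13 minutes leg 2 → 06:05 UTC (Oct 10).
Tehran is UTC+3:30, so local arrival = 06:05 + 3:30 = 09:35 on Oct 10.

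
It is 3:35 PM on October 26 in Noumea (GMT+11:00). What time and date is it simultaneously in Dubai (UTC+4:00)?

In UTC: 3:35 PM − 11:00 = 4:35 AM on Oct 26.
Dubai is UTC+4:00: 4:35 AM + 4:00 = 8:35 AM on Oct 26.

8:35 AM on Oct 26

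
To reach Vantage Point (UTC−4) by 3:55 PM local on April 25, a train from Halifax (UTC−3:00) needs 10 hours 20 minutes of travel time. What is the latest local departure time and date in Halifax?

Target arrival in UTC: 3:55 PM + 4:00 = 7:55 PM on Apr 25.
Subtract 10 hours 20 minutes → departure 9:35 AM UTC on Apr 25.
Halifax is UTC−3:00: 9:35 AM − 3:00 = 6:35 AM on Apr 25.

6:35 AM on Apr 25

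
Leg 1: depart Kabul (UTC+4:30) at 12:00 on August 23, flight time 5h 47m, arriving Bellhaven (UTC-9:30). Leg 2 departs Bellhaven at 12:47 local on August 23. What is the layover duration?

9 hours

Convert departure to UTC: 12:00 − 4:30 = 07:30 UTC on Aug 23.
Add 5 hours and 47 minutes flight time → 13:17 UTC.
Bellhaven is UTC−9:30, so local arrival = 13:17 − 9:30 = 03:47 on Aug 23.
Layover = 12:47 − 03:47 = 9 hours.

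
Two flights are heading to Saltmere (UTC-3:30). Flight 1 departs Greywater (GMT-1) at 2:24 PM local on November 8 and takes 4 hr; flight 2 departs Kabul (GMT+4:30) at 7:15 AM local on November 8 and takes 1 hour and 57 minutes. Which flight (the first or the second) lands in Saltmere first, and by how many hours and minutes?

the second, by 14 hours 42 minutes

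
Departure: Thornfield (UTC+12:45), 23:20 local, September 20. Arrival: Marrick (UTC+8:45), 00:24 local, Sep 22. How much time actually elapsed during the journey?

29 hours 4 minutes

Departure in UTC: 23:20 − 12:45 = 10:35 on Sep 20.
Arrival in UTC: 00:24 − 8:45 = 15:39 on Sep 21.
Elapsed = 15:39 − 10:35 (+1 day) = 29 hours 4 minutes.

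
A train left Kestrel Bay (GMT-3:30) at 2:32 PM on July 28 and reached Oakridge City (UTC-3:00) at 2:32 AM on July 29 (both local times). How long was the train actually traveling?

Departure in UTC: 2:32 PM + 3:30 = 6:02 PM on Jul 28.
Arrival in UTC: 2:32 AM + 3:00 = 5:32 AM on Jul 29.
Elapsed = 5:32 AM − 6:02 PM (+1 day) = 11 hours 30 minutes.

11 hours 30 minutes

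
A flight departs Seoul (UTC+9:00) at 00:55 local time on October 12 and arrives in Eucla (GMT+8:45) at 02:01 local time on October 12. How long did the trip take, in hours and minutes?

Departure in UTC: 00:55 − 9:00 = 15:55 on Oct 11.
Arrival in UTC: 02:01 − 8:45 = 17:16 on Oct 11.
Elapsed = 17:16 − 15:55 = 1 hour 21 minutes.

1 hour 21 minutes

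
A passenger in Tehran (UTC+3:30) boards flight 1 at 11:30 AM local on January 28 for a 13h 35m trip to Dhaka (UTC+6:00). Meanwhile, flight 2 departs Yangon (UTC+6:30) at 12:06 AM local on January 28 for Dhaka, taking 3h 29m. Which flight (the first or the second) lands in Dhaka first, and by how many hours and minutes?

the second, by 24 hours 30 minutes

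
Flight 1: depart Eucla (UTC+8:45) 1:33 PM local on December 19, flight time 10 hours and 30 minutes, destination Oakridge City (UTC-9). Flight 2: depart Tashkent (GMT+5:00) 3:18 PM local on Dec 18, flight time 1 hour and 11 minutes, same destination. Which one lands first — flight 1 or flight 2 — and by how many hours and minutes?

Flight 1 in UTC: 1:33 PM − 8:45 = 4:48 AM on Dec 19.
+10 hours and 30 minutes → arrive 3:18 PM UTC on Dec 19.
Flight 2 in UTC: 3:18 PM − 5:00 = 10:18 AM on Dec 18.
+1 hour 11 minutes → arrive 11:29 AM UTC on Dec 18.
Flight 2 lands earlier by 27 hours 49 minutes.

the second, by 27 hours 49 minutes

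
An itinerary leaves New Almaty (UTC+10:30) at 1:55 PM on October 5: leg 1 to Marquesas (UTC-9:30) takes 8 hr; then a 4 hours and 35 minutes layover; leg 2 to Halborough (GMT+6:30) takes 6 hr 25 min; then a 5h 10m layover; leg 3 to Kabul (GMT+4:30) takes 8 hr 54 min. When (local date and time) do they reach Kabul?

4:59 PM on October 6

Convert departure to UTC: 1:55 PM − 10:30 = 3:25 AM UTC on Oct 5.
Add 8 hours leg 1 → 11:25 AM UTC.
Add 4 hours and 35 minutes layover in Marquesas → 4:00 PM UTC.
Add 6 hours 25 minutes leg 2 → 10:25 PM UTC.
Add 5 hours 10 minutes layover in Halborough → 3:35 AM UTC (Oct 6).
Add 8 hours 54 minutes leg 3 → 12:29 PM UTC.
Kabul is UTC+4:30, so local arrival = 12:29 PM + 4:30 = 4:59 PM on Oct 6.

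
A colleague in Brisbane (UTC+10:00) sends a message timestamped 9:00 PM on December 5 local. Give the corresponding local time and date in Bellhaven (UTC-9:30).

1:30 AM on Dec 5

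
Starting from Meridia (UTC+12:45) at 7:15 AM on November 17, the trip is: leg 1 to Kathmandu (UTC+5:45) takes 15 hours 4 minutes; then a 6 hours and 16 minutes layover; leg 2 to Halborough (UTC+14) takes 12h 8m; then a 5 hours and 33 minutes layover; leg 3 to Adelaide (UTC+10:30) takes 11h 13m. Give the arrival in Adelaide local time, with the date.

7:14 AM on Nov 19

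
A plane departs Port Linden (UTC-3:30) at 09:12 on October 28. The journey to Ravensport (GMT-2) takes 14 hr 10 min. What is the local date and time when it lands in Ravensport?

00:52 on October 29

Convert departure to UTC: 09:12 + 3:30 = 12:42 UTC on Oct 28.
Add 14 hours 10 minutes travel time → 02:52 UTC (Oct 29).
Ravensport is UTC−2:00, so local arrival = 02:52 − 2:00 = 00:52 on Oct 29.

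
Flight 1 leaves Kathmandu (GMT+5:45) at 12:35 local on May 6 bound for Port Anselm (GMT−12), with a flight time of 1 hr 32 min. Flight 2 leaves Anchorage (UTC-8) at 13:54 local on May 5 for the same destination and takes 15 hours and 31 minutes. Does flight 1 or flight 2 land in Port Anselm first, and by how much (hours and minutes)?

the first, by 5 hours 3 minutes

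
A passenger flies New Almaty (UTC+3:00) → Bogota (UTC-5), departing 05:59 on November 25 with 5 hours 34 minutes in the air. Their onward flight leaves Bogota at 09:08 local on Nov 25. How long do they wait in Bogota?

Convert departure to UTC: 05:59 − 3:00 = 02:59 UTC on Nov 25.
Add 5 hours 34 minutes flight time → 08:33 UTC.
Bogota is UTC−5:00, so local arrival = 08:33 − 5:00 = 03:33 on Nov 25.
Layover = 09:08 − 03:33 = 5 hours 35 minutes.

5 hours 35 minutes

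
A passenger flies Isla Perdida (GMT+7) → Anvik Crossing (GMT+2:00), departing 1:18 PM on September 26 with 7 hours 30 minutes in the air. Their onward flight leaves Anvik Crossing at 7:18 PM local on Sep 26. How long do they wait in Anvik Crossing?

Convert departure to UTC: 1:18 PM − 7:00 = 6:18 AM UTC on Sep 26.
Add 7 hours 30 minutes flight time → 1:48 PM UTC.
Anvik Crossing is UTC+2:00, so local arrival = 1:48 PM + 2:00 = 3:48 PM on Sep 26.
Layover = 7:18 PM − 3:48 PM = 3 hours 30 minutes.

3 hours 30 minutes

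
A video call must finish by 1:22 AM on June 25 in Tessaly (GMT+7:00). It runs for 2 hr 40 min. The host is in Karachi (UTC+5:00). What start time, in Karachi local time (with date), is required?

8:42 PM on June 24

Target end time in UTC: 1:22 AM − 7:00 = 6:22 PM on Jun 24.
Subtract 2 hours 40 minutes → start 3:42 PM UTC on Jun 24.
Karachi is UTC+5:00: 3:42 PM + 5:00 = 8:42 PM on Jun 24.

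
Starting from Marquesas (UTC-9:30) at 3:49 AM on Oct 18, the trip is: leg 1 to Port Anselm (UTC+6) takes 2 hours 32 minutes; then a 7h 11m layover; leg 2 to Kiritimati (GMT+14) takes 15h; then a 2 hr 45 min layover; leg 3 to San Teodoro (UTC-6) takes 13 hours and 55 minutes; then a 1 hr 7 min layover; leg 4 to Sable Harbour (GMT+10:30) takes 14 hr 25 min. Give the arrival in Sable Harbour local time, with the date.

Convert departure to UTC: 3:49 AM + 9:30 = 1:19 PM UTC on Oct 18.
Add 2 hours and 32 minutes leg 1 → 3:51 PM UTC.
Add 7 hours and 11 minutes layover in Port Anselm → 11:02 PM UTC.
Add 15 hours leg 2 → 2:02 PM UTC (Oct 19).
Add 2 hours 45 minutes layover in Kiritimati → 4:47 PM UTC.
Add 13 hours and 55 minutes leg 3 → 6:42 AM UTC (Oct 20).
Add 1 hour and 7 minutes layover in San Teodoro → 7:49 AM UTC.
Add 14 hours 25 minutes leg 4 → 10:14 PM UTC.
Sable Harbour is UTC+10:30, so local arrival = 10:14 PM + 10:30 = 8:44 AM on Oct 21.

8:44 AM on Oct 21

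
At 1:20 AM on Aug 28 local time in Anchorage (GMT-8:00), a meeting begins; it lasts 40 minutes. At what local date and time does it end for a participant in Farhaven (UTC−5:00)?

Farhaven is 3:00 ahead of Anchorage.
After 40 minutes it is 2:00 AM in Anchorage.
Shift by the zone difference: 2:00 AM + 3:00 = 5:00 AM on Aug 28 in Farhaven.

5:00 AM on August 28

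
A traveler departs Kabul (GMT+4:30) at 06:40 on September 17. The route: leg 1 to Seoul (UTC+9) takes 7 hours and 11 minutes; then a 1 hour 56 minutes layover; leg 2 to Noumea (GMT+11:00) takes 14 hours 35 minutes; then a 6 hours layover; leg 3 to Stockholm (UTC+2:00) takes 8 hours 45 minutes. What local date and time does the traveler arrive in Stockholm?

18:37 on September 18

Convert departure to UTC: 06:40 − 4:30 = 02:10 UTC on Sep 17.
Add 7 hours 11 minutes leg 1 → 09:21 UTC.
Add 1 hour and 56 minutes layover in Seoul → 11:17 UTC.
Add 14 hours and 35 minutes leg 2 → 01:52 UTC (Sep 18).
Add 6 hours layover in Noumea → 07:52 UTC.
Add 8 hours 45 minutes leg 3 → 16:37 UTC.
Stockholm is UTC+2:00, so local arrival = 16:37 + 2:00 = 18:37 on Sep 18.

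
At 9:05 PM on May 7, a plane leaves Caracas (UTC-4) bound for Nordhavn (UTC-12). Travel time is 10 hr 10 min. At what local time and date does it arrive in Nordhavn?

Convert departure to UTC: 9:05 PM + 4:00 = 1:05 AM UTC on May 8.
Add 10 hours 10 minutes travel time → 11:15 AM UTC.
Nordhavn is UTC−12:00, so local arrival = 11:15 AM − 12:00 = 11:15 PM on May 7.

11:15 PM on May 7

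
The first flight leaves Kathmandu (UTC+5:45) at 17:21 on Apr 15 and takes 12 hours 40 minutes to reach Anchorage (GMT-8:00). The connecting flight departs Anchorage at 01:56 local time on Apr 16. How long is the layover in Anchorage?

Convert departure to UTC: 17:21 − 5:45 = 11:36 UTC on Apr 15.
Add 12 hours 40 minutes flight time → 00:16 UTC (Apr 16).
Anchorage is UTC−8:00, so local arrival = 00:16 − 8:00 = 16:16 on Apr 15.
Layover = 01:56 − 16:16 (+1 day) = 9 hours 40 minutes.

9 hours 40 minutes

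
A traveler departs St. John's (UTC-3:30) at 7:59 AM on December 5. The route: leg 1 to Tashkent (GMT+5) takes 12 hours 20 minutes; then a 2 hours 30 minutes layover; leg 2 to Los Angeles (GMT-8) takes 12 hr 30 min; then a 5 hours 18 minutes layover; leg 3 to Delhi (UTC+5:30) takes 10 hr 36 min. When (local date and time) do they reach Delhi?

12:13 PM on Dec 7

Convert departure to UTC: 7:59 AM + 3:30 = 11:29 AM UTC on Dec 5.
Add 12 hours and 20 minutes leg 1 → 11:49 PM UTC.
Add 2 hours 30 minutes layover in Tashkent → 2:19 AM UTC (Dec 6).
Add 12 hours and 30 minutes leg 2 → 2:49 PM UTC.
Add 5 hours 18 minutes layover in Los Angeles → 8:07 PM UTC.
Add 10 hours 36 minutes leg 3 → 6:43 AM UTC (Dec 7).
Delhi is UTC+5:30, so local arrival = 6:43 AM + 5:30 = 12:13 PM on Dec 7.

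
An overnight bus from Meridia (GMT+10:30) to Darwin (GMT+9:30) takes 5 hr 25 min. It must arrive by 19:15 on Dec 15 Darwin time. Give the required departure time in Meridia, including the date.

Target arrival in UTC: 19:15 − 9:30 = 09:45 on Dec 15.
Subtract 5 hours 25 minutes → departure 04:20 UTC on Dec 15.
Meridia is UTC+10:30: 04:20 + 10:30 = 14:50 on Dec 15.

14:50 on December 15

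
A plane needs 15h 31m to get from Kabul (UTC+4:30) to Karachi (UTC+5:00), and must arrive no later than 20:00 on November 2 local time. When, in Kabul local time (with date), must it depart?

03:59 on November 2

Target arrival in UTC: 20:00 − 5:00 = 15:00 on Nov 2.
Subtract 15 hours 31 minutes → departure 23:29 UTC on Nov 1.
Kabul is UTC+4:30: 23:29 + 4:30 = 03:59 on Nov 2.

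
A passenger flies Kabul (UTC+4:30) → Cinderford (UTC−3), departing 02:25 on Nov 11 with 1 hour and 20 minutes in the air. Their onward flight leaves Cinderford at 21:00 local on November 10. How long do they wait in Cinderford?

Convert departure to UTC: 02:25 − 4:30 = 21:55 UTC on Nov 10.
Add 1 hour 20 minutes flight time → 23:15 UTC.
Cinderford is UTC−3:00, so local arrival = 23:15 − 3:00 = 20:15 on Nov 10.
Layover = 21:00 − 20:15 = 45 minutes.

45 minutes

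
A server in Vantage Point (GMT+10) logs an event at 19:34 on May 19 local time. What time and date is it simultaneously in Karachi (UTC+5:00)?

14:34 on May 19

Karachi is 5:00 behind Vantage Point.
Shift by the zone difference: 19:34 − 5:00 = 14:34 on May 19 in Karachi.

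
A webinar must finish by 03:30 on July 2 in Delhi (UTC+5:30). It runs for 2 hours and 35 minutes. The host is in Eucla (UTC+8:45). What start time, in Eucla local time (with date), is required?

04:10 on Jul 2

Target end time in UTC: 03:30 − 5:30 = 22:00 on Jul 1.
Subtract 2 hours and 35 minutes → start 19:25 UTC on Jul 1.
Eucla is UTC+8:45: 19:25 + 8:45 = 04:10 on Jul 2.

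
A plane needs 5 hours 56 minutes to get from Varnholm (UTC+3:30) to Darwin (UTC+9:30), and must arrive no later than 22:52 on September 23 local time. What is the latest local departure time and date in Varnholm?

Target arrival in UTC: 22:52 − 9:30 = 13:22 on Sep 23.
Subtract 5 hours 56 minutes → departure 07:26 UTC on Sep 23.
Varnholm is UTC+3:30: 07:26 + 3:30 = 10:56 on Sep 23.

10:56 on September 23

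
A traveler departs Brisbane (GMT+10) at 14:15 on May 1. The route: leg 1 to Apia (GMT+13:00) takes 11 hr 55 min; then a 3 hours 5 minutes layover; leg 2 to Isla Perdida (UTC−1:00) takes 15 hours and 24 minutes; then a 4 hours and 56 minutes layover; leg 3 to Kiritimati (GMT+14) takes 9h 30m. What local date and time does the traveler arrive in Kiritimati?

Convert departure to UTC: 14:15 − 10:00 = 04:15 UTC on May 1.
Add 11 hours and 55 minutes leg 1 → 16:10 UTC.
Add 3 hours and 5 minutes layover in Apia → 19:15 UTC.
Add 15 hours 24 minutes leg 2 → 10:39 UTC (May 2).
Add 4 hours and 56 minutes layover in Isla Perdida → 15:35 UTC.
Add 9 hours 30 minutes leg 3 → 01:05 UTC (May 3).
Kiritimati is UTC+14:00, so local arrival = 01:05 + 14:00 = 15:05 on May 3.

15:05 on May 3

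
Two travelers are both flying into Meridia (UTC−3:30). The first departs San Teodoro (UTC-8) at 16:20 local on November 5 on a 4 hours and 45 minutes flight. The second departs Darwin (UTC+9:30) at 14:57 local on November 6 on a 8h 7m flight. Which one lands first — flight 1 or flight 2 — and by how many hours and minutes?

Flight 1 in UTC: 16:20 + 8:00 = 00:20 on Nov 6.
+4 hours and 45 minutes → arrive 05:05 UTC on Nov 6.
Flight 2 in UTC: 14:57 − 9:30 = 05:27 on Nov 6.
+8 hours and 7 minutes → arrive 13:34 UTC on Nov 6.
Flight 1 lands earlier by 8 hours 29 minutes.

the first, by 8 hours 29 minutes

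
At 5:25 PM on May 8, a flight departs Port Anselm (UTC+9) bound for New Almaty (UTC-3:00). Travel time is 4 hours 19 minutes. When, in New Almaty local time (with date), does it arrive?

New Almaty is 12:00 behind Port Anselm.
After 4 hours 19 minutes it is 9:44 PM in Port Anselm.
Shift by the zone difference: 9:44 PM − 12:00 = 9:44 AM on May 8 in New Almaty.

9:44 AM on May 8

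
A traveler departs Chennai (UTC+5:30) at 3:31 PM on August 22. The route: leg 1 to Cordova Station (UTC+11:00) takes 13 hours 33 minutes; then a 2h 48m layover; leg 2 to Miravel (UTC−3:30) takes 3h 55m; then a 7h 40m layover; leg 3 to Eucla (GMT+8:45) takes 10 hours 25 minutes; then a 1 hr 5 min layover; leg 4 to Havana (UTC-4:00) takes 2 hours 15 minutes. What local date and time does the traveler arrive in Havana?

11:42 PM on Aug 23

Convert departure to UTC: 3:31 PM − 5:30 = 10:01 AM UTC on Aug 22.
Add 13 hours and 33 minutes leg 1 → 11:34 PM UTC.
Add 2 hours 48 minutes layover in Cordova Station → 2:22 AM UTC (Aug 23).
Add 3 hours and 55 minutes leg 2 → 6:17 AM UTC.
Add 7 hours and 40 minutes layover in Miravel → 1:57 PM UTC.
Add 10 hours 25 minutes leg 3 → 12:22 AM UTC (Aug 24).
Add 1 hour 5 minutes layover in Eucla → 1:27 AM UTC.
Add 2 hours and 15 minutes leg 4 → 3:42 AM UTC.
Havana is UTC−4:00, so local arrival = 3:42 AM − 4:00 = 11:42 PM on Aug 23.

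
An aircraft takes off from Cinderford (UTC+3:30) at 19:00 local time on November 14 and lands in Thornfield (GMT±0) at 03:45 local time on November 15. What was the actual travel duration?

Departure in UTC: 19:00 − 3:30 = 15:30 on Nov 14.
Arrival is already UTC: 03:45 on Nov 15.
Elapsed = 03:45 − 15:30 (+1 day) = 12 hours 15 minutes.

12 hours 15 minutes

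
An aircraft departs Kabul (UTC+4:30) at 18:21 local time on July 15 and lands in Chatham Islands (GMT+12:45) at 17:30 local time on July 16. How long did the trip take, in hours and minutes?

14 hours 54 minutes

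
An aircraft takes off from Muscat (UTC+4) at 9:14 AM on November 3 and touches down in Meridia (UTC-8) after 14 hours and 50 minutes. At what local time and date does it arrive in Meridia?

Convert departure to UTC: 9:14 AM − 4:00 = 5:14 AM UTC on Nov 3.
Add 14 hours 50 minutes travel time → 8:04 PM UTC.
Meridia is UTC−8:00, so local arrival = 8:04 PM − 8:00 = 12:04 PM on Nov 3.

12:04 PM on November 3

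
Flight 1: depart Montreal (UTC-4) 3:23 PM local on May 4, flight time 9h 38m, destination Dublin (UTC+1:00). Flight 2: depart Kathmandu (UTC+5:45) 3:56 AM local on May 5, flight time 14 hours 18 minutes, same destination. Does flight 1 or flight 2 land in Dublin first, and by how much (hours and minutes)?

Flight 1 in UTC: 3:23 PM + 4:00 = 7:23 PM on May 4.
+9 hours 38 minutes → arrive 5:01 AM UTC on May 5.
Flight 2 in UTC: 3:56 AM − 5:45 = 10:11 PM on May 4.
+14 hours and 18 minutes → arrive 12:29 PM UTC on May 5.
Flight 1 lands earlier by 7 hours 28 minutes.

the first, by 7 hours 28 minutes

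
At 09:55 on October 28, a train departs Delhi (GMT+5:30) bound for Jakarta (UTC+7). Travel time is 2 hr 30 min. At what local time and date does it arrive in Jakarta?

13:55 on October 28

Jakarta is 1:30 ahead of Delhi.
After 2 hours 30 minutes it is 12:25 in Delhi.
Shift by the zone difference: 12:25 + 1:30 = 13:55 on Oct 28 in Jakarta.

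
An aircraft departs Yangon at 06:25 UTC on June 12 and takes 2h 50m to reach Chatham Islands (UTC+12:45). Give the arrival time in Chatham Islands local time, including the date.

Departure is given in UTC: 06:25 on Jun 12.
Add 2 hours 50 minutes → 09:15 UTC.
Chatham Islands is UTC+12:45: 09:15 + 12:45 = 22:00 on Jun 12.

22:00 on Jun 12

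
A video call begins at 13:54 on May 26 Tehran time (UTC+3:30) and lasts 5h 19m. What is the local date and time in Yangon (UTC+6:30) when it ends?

22:13 on May 26

Convert start to UTC: 13:54 − 3:30 = 10:24 UTC on May 26.
Add 5 hours 19 minutes duration → 15:43 UTC.
Yangon is UTC+6:30, so local end time = 15:43 + 6:30 = 22:13 on May 26.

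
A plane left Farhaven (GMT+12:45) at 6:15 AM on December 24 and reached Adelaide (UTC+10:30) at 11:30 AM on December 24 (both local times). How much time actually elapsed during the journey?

7 hours 30 minutes

Departure in UTC: 6:15 AM − 12:45 = 5:30 PM on Dec 23.
Arrival in UTC: 11:30 AM − 10:30 = 1:00 AM on Dec 24.
Elapsed = 1:00 AM − 5:30 PM (+1 day) = 7 hours 30 minutes.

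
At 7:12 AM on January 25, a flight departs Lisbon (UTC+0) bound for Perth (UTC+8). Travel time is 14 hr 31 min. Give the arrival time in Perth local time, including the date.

Lisbon is at UTC+0, so departure is already 7:12 AM UTC on Jan 25.
Add 14 hours and 31 minutes travel time → 9:43 PM UTC.
Perth is UTC+8:00, so local arrival = 9:43 PM + 8:00 = 5:43 AM on Jan 26.

5:43 AM on January 26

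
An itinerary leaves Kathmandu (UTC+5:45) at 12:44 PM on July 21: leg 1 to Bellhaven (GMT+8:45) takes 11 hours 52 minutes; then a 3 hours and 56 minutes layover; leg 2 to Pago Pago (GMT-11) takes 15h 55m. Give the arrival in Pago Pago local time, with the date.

3:42 AM on July 22

Convert departure to UTC: 12:44 PM − 5:45 = 6:59 AM UTC on Jul 21.
Add 11 hours 52 minutes leg 1 → 6:51 PM UTC.
Add 3 hours and 56 minutes layover in Bellhaven → 10:47 PM UTC.
Add 15 hours and 55 minutes leg 2 → 2:42 PM UTC (Jul 22).
Pago Pago is UTC−11:00, so local arrival = 2:42 PM − 11:00 = 3:42 AM on Jul 22.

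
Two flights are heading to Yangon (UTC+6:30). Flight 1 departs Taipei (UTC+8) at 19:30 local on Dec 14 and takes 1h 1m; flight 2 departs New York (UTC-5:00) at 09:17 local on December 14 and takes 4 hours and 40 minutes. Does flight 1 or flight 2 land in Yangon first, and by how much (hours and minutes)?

the first, by 6 hours 26 minutes

Flight 1 in UTC: 19:30 − 8:00 = 11:30 on Dec 14.
+1 hour and 1 minute → arrive 12:31 UTC on Dec 14.
Flight 2 in UTC: 09:17 + 5:00 = 14:17 on Dec 14.
+4 hours and 40 minutes → arrive 18:57 UTC on Dec 14.
Flight 1 lands earlier by 6 hours 26 minutes.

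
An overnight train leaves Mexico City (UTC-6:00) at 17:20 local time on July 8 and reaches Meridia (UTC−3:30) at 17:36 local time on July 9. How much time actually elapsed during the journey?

21 hours 46 minutes

Departure in UTC: 17:20 + 6:00 = 23:20 on Jul 8.
Arrival in UTC: 17:36 + 3:30 = 21:06 on Jul 9.
Elapsed = 21:06 − 23:20 (+1 day) = 21 hours 46 minutes.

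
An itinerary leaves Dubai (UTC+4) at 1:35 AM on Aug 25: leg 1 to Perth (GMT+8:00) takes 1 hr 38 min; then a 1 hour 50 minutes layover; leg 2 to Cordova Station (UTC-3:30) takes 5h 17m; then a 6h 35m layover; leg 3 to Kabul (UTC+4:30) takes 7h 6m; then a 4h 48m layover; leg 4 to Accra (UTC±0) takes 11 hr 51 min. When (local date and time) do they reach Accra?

Convert departure to UTC: 1:35 AM − 4:00 = 9:35 PM UTC on Aug 24.
Add 1 hour 38 minutes leg 1 → 11:13 PM UTC.
Add 1 hour 50 minutes layover in Perth → 1:03 AM UTC (Aug 25).
Add 5 hours 17 minutes leg 2 → 6:20 AM UTC.
Add 6 hours 35 minutes layover in Cordova Station → 12:55 PM UTC.
Add 7 hours and 6 minutes leg 3 → 8:01 PM UTC.
Add 4 hours and 48 minutes layover in Kabul → 12:49 AM UTC (Aug 26).
Add 11 hours 51 minutes leg 4 → 12:40 PM UTC.
Accra is UTC+0, so local arrival is the same: 12:40 PM on Aug 26.

12:40 PM on August 26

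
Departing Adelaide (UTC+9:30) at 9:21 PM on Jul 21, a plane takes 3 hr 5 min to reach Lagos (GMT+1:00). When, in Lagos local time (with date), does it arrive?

3:56 PM on July 21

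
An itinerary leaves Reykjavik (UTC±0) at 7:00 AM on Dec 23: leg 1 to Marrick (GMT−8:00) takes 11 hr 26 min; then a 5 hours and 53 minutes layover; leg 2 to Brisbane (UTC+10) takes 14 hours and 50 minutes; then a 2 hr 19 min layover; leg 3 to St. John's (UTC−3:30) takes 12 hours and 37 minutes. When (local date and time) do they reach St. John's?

2:35 AM on Dec 25

Reykjavik is at UTC+0, so departure is already 7:00 AM UTC on Dec 23.
Add 11 hours and 26 minutes leg 1 → 6:26 PM UTC.
Add 5 hours and 53 minutes layover in Marrick → 12:19 AM UTC (Dec 24).
Add 14 hours 50 minutes leg 2 → 3:09 PM UTC.
Add 2 hours and 19 minutes layover in Brisbane → 5:28 PM UTC.
Add 12 hours 37 minutes leg 3 → 6:05 AM UTC (Dec 25).
St. John's is UTC−3:30, so local arrival = 6:05 AM − 3:30 = 2:35 AM on Dec 25.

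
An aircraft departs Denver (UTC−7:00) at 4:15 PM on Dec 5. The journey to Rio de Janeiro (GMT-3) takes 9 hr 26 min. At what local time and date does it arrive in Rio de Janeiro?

5:41 AM on December 6

Convert departure to UTC: 4:15 PM + 7:00 = 11:15 PM UTC on Dec 5.
Add 9 hours and 26 minutes travel time → 8:41 AM UTC (Dec 6).
Rio de Janeiro is UTC−3:00, so local arrival = 8:41 AM − 3:00 = 5:41 AM on Dec 6.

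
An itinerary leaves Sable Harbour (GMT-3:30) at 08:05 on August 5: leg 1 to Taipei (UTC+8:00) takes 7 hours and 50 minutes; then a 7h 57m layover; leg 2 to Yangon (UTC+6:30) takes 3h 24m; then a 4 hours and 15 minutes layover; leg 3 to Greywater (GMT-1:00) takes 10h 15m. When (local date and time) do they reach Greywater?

20:16 on August 6

Convert departure to UTC: 08:05 + 3:30 = 11:35 UTC on Aug 5.
Add 7 hours and 50 minutes leg 1 → 19:25 UTC.
Add 7 hours and 57 minutes layover in Taipei → 03:22 UTC (Aug 6).
Add 3 hours and 24 minutes leg 2 → 06:46 UTC.
Add 4 hours and 15 minutes layover in Yangon → 11:01 UTC.
Add 10 hours 15 minutes leg 3 → 21:16 UTC.
Greywater is UTC−1:00, so local arrival = 21:16 − 1:00 = 20:16 on Aug 6.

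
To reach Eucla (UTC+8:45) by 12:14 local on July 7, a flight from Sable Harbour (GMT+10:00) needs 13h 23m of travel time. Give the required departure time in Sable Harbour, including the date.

Target arrival in UTC: 12:14 − 8:45 = 03:29 on Jul 7.
Subtract 13 hours and 23 minutes → departure 14:06 UTC on Jul 6.
Sable Harbour is UTC+10:00: 14:06 + 10:00 = 00:06 on Jul 7.

00:06 on July 7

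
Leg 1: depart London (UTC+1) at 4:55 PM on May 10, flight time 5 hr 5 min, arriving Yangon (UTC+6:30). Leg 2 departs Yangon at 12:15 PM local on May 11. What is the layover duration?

8 hours 45 minutes

Convert departure to UTC: 4:55 PM − 1:00 = 3:55 PM UTC on May 10.
Add 5 hours and 5 minutes flight time → 9:00 PM UTC.
Yangon is UTC+6:30, so local arrival = 9:00 PM + 6:30 = 3:30 AM on May 11.
Layover = 12:15 PM − 3:30 AM = 8 hours 45 minutes.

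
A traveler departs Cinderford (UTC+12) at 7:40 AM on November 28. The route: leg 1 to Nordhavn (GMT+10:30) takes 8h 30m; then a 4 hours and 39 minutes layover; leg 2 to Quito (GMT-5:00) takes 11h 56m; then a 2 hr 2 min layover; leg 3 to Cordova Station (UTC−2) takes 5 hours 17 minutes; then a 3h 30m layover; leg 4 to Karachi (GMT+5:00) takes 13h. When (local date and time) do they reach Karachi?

Convert departure to UTC: 7:40 AM − 12:00 = 7:40 PM UTC on Nov 27.
Add 8 hours 30 minutes leg 1 → 4:10 AM UTC (Nov 28).
Add 4 hours 39 minutes layover in Nordhavn → 8:49 AM UTC.
Add 11 hours and 56 minutes leg 2 → 8:45 PM UTC.
Add 2 hours and 2 minutes layover in Quito → 10:47 PM UTC.
Add 5 hours and 17 minutes leg 3 → 4:04 AM UTC (Nov 29).
Add 3 hours 30 minutes layover in Cordova Station → 7:34 AM UTC.
Add 13 hours leg 4 → 8:34 PM UTC.
Karachi is UTC+5:00, so local arrival = 8:34 PM + 5:00 = 1:34 AM on Nov 30.

1:34 AM on Nov 30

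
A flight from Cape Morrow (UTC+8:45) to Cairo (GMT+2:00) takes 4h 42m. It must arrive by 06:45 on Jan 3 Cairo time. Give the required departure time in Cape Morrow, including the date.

08:48 on January 3

Target arrival in UTC: 06:45 − 2:00 = 04:45 on Jan 3.
Subtract 4 hours and 42 minutes → departure 00:03 UTC on Jan 3.
Cape Morrow is UTC+8:45: 00:03 + 8:45 = 08:48 on Jan 3.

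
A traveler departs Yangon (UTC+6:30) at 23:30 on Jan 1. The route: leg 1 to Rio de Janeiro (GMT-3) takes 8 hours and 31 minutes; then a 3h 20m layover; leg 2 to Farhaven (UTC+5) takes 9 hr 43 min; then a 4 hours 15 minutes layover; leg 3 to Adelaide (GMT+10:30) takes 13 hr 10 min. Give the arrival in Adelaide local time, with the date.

18:29 on Jan 3

Convert departure to UTC: 23:30 − 6:30 = 17:00 UTC on Jan 1.
Add 8 hours and 31 minutes leg 1 → 01:31 UTC (Jan 2).
Add 3 hours 20 minutes layover in Rio de Janeiro → 04:51 UTC.
Add 9 hours and 43 minutes leg 2 → 14:34 UTC.
Add 4 hours and 15 minutes layover in Farhaven → 18:49 UTC.
Add 13 hours 10 minutes leg 3 → 07:59 UTC (Jan 3).
Adelaide is UTC+10:30, so local arrival = 07:59 + 10:30 = 18:29 on Jan 3.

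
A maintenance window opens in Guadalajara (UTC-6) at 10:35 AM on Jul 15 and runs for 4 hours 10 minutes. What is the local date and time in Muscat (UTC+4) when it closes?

Convert start to UTC: 10:35 AM + 6:00 = 4:35 PM UTC on Jul 15.
Add 4 hours and 10 minutes duration → 8:45 PM UTC.
Muscat is UTC+4:00, so local end time = 8:45 PM + 4:00 = 12:45 AM on Jul 16.

12:45 AM on July 16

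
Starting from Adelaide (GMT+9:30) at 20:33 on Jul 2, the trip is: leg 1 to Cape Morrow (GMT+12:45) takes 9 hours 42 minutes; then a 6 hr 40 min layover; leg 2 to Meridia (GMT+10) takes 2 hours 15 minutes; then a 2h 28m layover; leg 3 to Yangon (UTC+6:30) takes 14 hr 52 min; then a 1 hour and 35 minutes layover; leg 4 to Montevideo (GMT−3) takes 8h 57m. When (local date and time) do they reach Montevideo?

Convert departure to UTC: 20:33 − 9:30 = 11:03 UTC on Jul 2.
Add 9 hours 42 minutes leg 1 → 20:45 UTC.
Add 6 hours and 40 minutes layover in Cape Morrow → 03:25 UTC (Jul 3).
Add 2 hours and 15 minutes leg 2 → 05:40 UTC.
Add 2 hours 28 minutes layover in Meridia → 08:08 UTC.
Add 14 hours 52 minutes leg 3 → 23:00 UTC.
Add 1 hour 35 minutes layover in Yangon → 00:35 UTC (Jul 4).
Add 8 hours 57 minutes leg 4 → 09:32 UTC.
Montevideo is UTC−3:00, so local arrival = 09:32 − 3:00 = 06:32 on Jul 4.

06:32 on July 4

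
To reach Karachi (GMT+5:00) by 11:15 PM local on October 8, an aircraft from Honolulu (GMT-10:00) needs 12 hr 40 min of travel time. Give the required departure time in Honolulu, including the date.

Target arrival in UTC: 11:15 PM − 5:00 = 6:15 PM on Oct 8.
Subtract 12 hours 40 minutes → departure 5:35 AM UTC on Oct 8.
Honolulu is UTC−10:00: 5:35 AM − 10:00 = 7:35 PM on Oct 7.

7:35 PM on October 7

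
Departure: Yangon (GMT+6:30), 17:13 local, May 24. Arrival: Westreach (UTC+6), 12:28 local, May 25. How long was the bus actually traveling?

19 hours 45 minutes

Westreach is 0:30 behind Yangon.
Clock-face elapsed time (ignoring zones) is 19 hours 15 minutes.
Actual elapsed = 19 hours 15 minutes + 0:30 = 19 hours 45 minutes.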